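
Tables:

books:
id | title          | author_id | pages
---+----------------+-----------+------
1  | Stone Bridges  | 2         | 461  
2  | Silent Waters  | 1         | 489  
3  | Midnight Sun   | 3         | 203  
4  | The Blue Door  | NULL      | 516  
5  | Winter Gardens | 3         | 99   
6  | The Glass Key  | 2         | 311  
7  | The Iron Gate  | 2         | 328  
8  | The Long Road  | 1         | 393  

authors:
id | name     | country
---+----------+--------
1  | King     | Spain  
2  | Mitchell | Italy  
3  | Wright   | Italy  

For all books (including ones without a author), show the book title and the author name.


LEFT JOIN keeps every row from books (the left table); where author_id has no match in authors, the author columns become NULL. Walk through each book:
  - book 1 (Stone Bridges): author_id=2 -> matches Mitchell
  - book 2 (Silent Waters): author_id=1 -> matches King
  - book 3 (Midnight Sun): author_id=3 -> matches Wright
  - book 4 (The Blue Door): author_id=NULL, no match -> kept with NULL
  - book 5 (Winter Gardens): author_id=3 -> matches Wright
  - book 6 (The Glass Key): author_id=2 -> matches Mitchell
  - book 7 (The Iron Gate): author_id=2 -> matches Mitchell
  - book 8 (The Long Road): author_id=1 -> matches King
All 8 rows appear; 1 has NULL author.

SQL:
SELECT a.title, b.name AS author
FROM books a
LEFT JOIN authors b ON a.author_id = b.id

Result:
title          | author  
---------------+---------
Stone Bridges  | Mitchell
Silent Waters  | King    
Midnight Sun   | Wright  
The Blue Door  | NULL    
Winter Gardens | Wright  
The Glass Key  | Mitchell
The Iron Gate  | Mitchell
The Long Road  | King    


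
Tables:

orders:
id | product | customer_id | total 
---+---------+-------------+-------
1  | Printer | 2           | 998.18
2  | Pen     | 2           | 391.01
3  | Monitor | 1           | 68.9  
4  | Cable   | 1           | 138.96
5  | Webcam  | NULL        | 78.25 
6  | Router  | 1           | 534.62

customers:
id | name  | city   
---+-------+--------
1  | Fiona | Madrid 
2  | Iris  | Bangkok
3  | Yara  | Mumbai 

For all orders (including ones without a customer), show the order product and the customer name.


LEFT JOIN keeps every row from orders (the left table); where customer_id has no match in customers, the customer columns become NULL. Walk through each order:
  - order 1 (Printer): customer_id=2 -> matches Iris
  - order 2 (Pen): customer_id=2 -> matches Iris
  - order 3 (Monitor): customer_id=1 -> matches Fiona
  - order 4 (Cable): customer_id=1 -> matches Fiona
  - order 5 (Webcam): customer_id=NULL, no match -> kept with NULL
  - order 6 (Router): customer_id=1 -> matches Fiona
All 6 rows appear; 1 has NULL customer.

SQL:
SELECT a.product, b.name AS customer
FROM orders a
LEFT JOIN customers b ON a.customer_id = b.id

Result:
product | customer
--------+---------
Printer | Iris    
Pen     | Iris    
Monitor | Fiona   
Cable   | Fiona   
Webcam  | NULL    
Router  | Fiona   


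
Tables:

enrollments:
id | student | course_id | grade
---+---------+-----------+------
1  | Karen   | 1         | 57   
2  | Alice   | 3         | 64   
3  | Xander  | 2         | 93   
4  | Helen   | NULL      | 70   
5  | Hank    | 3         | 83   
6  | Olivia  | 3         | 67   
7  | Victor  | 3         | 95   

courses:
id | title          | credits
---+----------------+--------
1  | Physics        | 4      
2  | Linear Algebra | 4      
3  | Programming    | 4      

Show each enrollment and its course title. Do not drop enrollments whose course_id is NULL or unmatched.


LEFT JOIN keeps every row from enrollments (the left table); where course_id has no match in courses, the course columns become NULL. Walk through each enrollment:
  - enrollment 1 (Karen): course_id=1 -> matches Physics
  - enrollment 2 (Alice): course_id=3 -> matches Programming
  - enrollment 3 (Xander): course_id=2 -> matches Linear Algebra
  - enrollment 4 (Helen): course_id=NULL, no match -> kept with NULL
  - enrollment 5 (Hank): course_id=3 -> matches Programming
  - enrollment 6 (Olivia): course_id=3 -> matches Programming
  - enrollment 7 (Victor): course_id=3 -> matches Programming
All 7 rows appear; 1 has NULL course.

SQL:
SELECT a.student, b.title AS course
FROM enrollments a
LEFT JOIN courses b ON a.course_id = b.id

Result:
student | course        
--------+---------------
Karen   | Physics       
Alice   | Programming   
Xander  | Linear Algebra
Helen   | NULL          
Hank    | Programming   
Olivia  | Programming   
Victor  | Programming   


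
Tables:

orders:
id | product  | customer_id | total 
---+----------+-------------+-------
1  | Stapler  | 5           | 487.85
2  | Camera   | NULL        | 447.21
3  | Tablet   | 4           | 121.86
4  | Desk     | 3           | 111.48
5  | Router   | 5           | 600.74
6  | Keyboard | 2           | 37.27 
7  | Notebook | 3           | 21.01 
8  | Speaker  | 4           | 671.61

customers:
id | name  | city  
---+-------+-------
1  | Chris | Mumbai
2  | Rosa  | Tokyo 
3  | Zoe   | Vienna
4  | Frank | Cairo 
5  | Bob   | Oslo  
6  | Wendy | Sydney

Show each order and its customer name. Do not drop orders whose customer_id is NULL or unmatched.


LEFT JOIN keeps every row from orders (the left table); where customer_id has no match in customers, the customer columns become NULL. Walk through each order:
  - order 1 (Stapler): customer_id=5 -> matches Bob
  - order 2 (Camera): customer_id=NULL, no match -> kept with NULL
  - order 3 (Tablet): customer_id=4 -> matches Frank
  - order 4 (Desk): customer_id=3 -> matches Zoe
  - order 5 (Router): customer_id=5 -> matches Bob
  - order 6 (Keyboard): customer_id=2 -> matches Rosa
  - order 7 (Notebook): customer_id=3 -> matches Zoe
  - order 8 (Speaker): customer_id=4 -> matches Frank
All 8 rows appear; 1 has NULL customer.

SQL:
SELECT a.product, b.name AS customer
FROM orders a
LEFT JOIN customers b ON a.customer_id = b.id

Result:
product  | customer
---------+---------
Stapler  | Bob     
Camera   | NULL    
Tablet   | Frank   
Desk     | Zoe     
Router   | Bob     
Keyboard | Rosa    
Notebook | Zoe     
Speaker  | Frank   


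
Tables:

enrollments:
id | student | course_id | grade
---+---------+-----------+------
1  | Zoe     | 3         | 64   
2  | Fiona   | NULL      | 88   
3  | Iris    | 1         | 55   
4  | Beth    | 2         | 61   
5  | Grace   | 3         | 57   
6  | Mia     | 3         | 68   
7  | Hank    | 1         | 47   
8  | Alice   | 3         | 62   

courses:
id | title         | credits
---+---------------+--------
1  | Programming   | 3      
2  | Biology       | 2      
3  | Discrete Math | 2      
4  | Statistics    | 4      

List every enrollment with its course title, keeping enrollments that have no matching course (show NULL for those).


LEFT JOIN keeps every row from enrollments (the left table); where course_id has no match in courses, the course columns become NULL. Walk through each enrollment:
  - enrollment 1 (Zoe): course_id=3 -> matches Discrete Math
  - enrollment 2 (Fiona): course_id=NULL, no match -> kept with NULL
  - enrollment 3 (Iris): course_id=1 -> matches Programming
  - enrollment 4 (Beth): course_id=2 -> matches Biology
  - enrollment 5 (Grace): course_id=3 -> matches Discrete Math
  - enrollment 6 (Mia): course_id=3 -> matches Discrete Math
  - enrollment 7 (Hank): course_id=1 -> matches Programming
  - enrollment 8 (Alice): course_id=3 -> matches Discrete Math
All 8 rows appear; 1 has NULL course.

SQL:
SELECT a.student, b.title AS course
FROM enrollments a
LEFT JOIN courses b ON a.course_id = b.id

Result:
student | course       
--------+--------------
Zoe     | Discrete Math
Fiona   | NULL         
Iris    | Programming  
Beth    | Biology      
Grace   | Discrete Math
Mia     | Discrete Math
Hank    | Programming  
Alice   | Discrete Math


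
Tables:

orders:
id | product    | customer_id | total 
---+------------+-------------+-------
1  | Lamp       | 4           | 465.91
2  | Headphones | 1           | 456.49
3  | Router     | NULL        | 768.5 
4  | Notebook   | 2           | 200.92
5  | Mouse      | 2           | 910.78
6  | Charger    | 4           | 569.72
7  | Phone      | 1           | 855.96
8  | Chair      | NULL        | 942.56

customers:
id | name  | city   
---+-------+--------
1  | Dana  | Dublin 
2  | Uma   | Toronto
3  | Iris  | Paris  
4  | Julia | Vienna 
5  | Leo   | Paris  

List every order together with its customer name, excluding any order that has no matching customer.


INNER JOIN keeps only orders rows whose customer_id matches an id in customers. Walk through each order:
  - order 1 (Lamp): customer_id=4 -> matches Julia
  - order 2 (Headphones): customer_id=1 -> matches Dana
  - order 3 (Router): customer_id=NULL, no match -> dropped
  - order 4 (Notebook): customer_id=2 -> matches Uma
  - order 5 (Mouse): customer_id=2 -> matches Uma
  - order 6 (Charger): customer_id=4 -> matches Julia
  - order 7 (Phone): customer_id=1 -> matches Dana
  - order 8 (Chair): customer_id=NULL, no match -> dropped
So 2 of 8 rows are dropped.

SQL:
SELECT a.product, b.name AS customer
FROM orders a
INNER JOIN customers b ON a.customer_id = b.id

Result:
product    | customer
-----------+---------
Lamp       | Julia   
Headphones | Dana    
Notebook   | Uma     
Mouse      | Uma     
Charger    | Julia   
Phone      | Dana    


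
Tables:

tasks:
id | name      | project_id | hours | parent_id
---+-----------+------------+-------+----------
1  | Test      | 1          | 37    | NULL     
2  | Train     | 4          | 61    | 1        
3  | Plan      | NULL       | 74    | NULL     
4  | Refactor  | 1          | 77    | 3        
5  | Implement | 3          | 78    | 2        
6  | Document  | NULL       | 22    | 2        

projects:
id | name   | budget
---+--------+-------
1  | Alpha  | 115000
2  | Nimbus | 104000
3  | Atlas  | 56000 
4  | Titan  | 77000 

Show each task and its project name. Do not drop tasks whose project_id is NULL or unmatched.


LEFT JOIN keeps every row from tasks (the left table); where project_id has no match in projects, the project columns become NULL. Walk through each task:
  - task 1 (Test): project_id=1 -> matches Alpha
  - task 2 (Train): project_id=4 -> matches Titan
  - task 3 (Plan): project_id=NULL, no match -> kept with NULL
  - task 4 (Refactor): project_id=1 -> matches Alpha
  - task 5 (Implement): project_id=3 -> matches Atlas
  - task 6 (Document): project_id=NULL, no match -> kept with NULL
All 6 rows appear; 2 have NULL project.

SQL:
SELECT a.name, b.name AS project
FROM tasks a
LEFT JOIN projects b ON a.project_id = b.id

Result:
name      | project
----------+--------
Test      | Alpha  
Train     | Titan  
Plan      | NULL   
Refactor  | Alpha  
Implement | Atlas  
Document  | NULL   


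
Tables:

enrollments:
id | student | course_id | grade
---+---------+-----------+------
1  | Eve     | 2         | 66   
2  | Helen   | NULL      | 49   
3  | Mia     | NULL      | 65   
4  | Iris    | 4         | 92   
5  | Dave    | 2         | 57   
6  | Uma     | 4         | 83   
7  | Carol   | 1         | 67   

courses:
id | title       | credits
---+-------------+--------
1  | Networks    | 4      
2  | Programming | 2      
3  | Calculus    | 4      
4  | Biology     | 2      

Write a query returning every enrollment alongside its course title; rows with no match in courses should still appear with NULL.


LEFT JOIN keeps every row from enrollments (the left table); where course_id has no match in courses, the course columns become NULL. Walk through each enrollment:
  - enrollment 1 (Eve): course_id=2 -> matches Programming
  - enrollment 2 (Helen): course_id=NULL, no match -> kept with NULL
  - enrollment 3 (Mia): course_id=NULL, no match -> kept with NULL
  - enrollment 4 (Iris): course_id=4 -> matches Biology
  - enrollment 5 (Dave): course_id=2 -> matches Programming
  - enrollment 6 (Uma): course_id=4 -> matches Biology
  - enrollment 7 (Carol): course_id=1 -> matches Networks
All 7 rows appear; 2 have NULL course.

SQL:
SELECT a.student, b.title AS course
FROM enrollments a
LEFT JOIN courses b ON a.course_id = b.id

Result:
student | course     
--------+------------
Eve     | Programming
Helen   | NULL       
Mia     | NULL       
Iris    | Biology    
Dave    | Programming
Uma     | Biology    
Carol   | Networks   


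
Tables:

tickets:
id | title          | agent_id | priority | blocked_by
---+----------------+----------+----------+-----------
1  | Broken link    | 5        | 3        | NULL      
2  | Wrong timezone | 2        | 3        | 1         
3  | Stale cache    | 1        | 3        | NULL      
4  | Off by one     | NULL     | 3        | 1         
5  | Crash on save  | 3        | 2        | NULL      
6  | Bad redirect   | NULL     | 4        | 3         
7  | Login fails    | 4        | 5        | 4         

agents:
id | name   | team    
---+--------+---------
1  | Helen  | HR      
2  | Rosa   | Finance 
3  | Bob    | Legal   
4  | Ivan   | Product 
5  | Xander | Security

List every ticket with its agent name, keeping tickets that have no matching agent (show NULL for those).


LEFT JOIN keeps every row from tickets (the left table); where agent_id has no match in agents, the agent columns become NULL. Walk through each ticket:
  - ticket 1 (Broken link): agent_id=5 -> matches Xander
  - ticket 2 (Wrong timezone): agent_id=2 -> matches Rosa
  - ticket 3 (Stale cache): agent_id=1 -> matches Helen
  - ticket 4 (Off by one): agent_id=NULL, no match -> kept with NULL
  - ticket 5 (Crash on save): agent_id=3 -> matches Bob
  - ticket 6 (Bad redirect): agent_id=NULL, no match -> kept with NULL
  - ticket 7 (Login fails): agent_id=4 -> matches Ivan
All 7 rows appear; 2 have NULL agent.

SQL:
SELECT a.title, b.name AS agent
FROM tickets a
LEFT JOIN agents b ON a.agent_id = b.id

Result:
title          | agent 
---------------+-------
Broken link    | Xander
Wrong timezone | Rosa  
Stale cache    | Helen 
Off by one     | NULL  
Crash on save  | Bob   
Bad redirect   | NULL  
Login fails    | Ivan  


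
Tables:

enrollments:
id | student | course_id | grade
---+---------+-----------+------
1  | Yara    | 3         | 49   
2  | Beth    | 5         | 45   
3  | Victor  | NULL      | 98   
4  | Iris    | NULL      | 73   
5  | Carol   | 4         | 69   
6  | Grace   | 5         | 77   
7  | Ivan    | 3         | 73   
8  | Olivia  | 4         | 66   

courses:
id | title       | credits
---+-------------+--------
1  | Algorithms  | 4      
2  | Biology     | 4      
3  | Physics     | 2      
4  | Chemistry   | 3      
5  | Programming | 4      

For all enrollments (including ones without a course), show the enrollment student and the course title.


LEFT JOIN keeps every row from enrollments (the left table); where course_id has no match in courses, the course columns become NULL. Walk through each enrollment:
  - enrollment 1 (Yara): course_id=3 -> matches Physics
  - enrollment 2 (Beth): course_id=5 -> matches Programming
  - enrollment 3 (Victor): course_id=NULL, no match -> kept with NULL
  - enrollment 4 (Iris): course_id=NULL, no match -> kept with NULL
  - enrollment 5 (Carol): course_id=4 -> matches Chemistry
  - enrollment 6 (Grace): course_id=5 -> matches Programming
  - enrollment 7 (Ivan): course_id=3 -> matches Physics
  - enrollment 8 (Olivia): course_id=4 -> matches Chemistry
All 8 rows appear; 2 have NULL course.

SQL:
SELECT a.student, b.title AS course
FROM enrollments a
LEFT JOIN courses b ON a.course_id = b.id

Result:
student | course     
--------+------------
Yara    | Physics    
Beth    | Programming
Victor  | NULL       
Iris    | NULL       
Carol   | Chemistry  
Grace   | Programming
Ivan    | Physics    
Olivia  | Chemistry  


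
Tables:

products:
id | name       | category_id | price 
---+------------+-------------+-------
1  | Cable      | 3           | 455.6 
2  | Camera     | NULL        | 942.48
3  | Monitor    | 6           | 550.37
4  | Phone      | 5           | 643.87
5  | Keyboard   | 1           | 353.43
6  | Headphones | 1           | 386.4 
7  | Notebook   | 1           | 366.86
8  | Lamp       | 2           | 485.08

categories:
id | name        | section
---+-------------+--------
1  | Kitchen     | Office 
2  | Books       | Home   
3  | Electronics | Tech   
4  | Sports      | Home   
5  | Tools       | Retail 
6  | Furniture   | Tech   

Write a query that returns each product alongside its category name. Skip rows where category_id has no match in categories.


INNER JOIN keeps only products rows whose category_id matches an id in categories. Walk through each product:
  - product 1 (Cable): category_id=3 -> matches Electronics
  - product 2 (Camera): category_id=NULL, no match -> dropped
  - product 3 (Monitor): category_id=6 -> matches Furniture
  - product 4 (Phone): category_id=5 -> matches Tools
  - product 5 (Keyboard): category_id=1 -> matches Kitchen
  - product 6 (Headphones): category_id=1 -> matches Kitchen
  - product 7 (Notebook): category_id=1 -> matches Kitchen
  - product 8 (Lamp): category_id=2 -> matches Books
So 1 of 8 rows is dropped.

SQL:
SELECT a.name, b.name AS category
FROM products a
INNER JOIN categories b ON a.category_id = b.id

Result:
name       | category   
-----------+------------
Cable      | Electronics
Monitor    | Furniture  
Phone      | Tools      
Keyboard   | Kitchen    
Headphones | Kitchen    
Notebook   | Kitchen    
Lamp       | Books      


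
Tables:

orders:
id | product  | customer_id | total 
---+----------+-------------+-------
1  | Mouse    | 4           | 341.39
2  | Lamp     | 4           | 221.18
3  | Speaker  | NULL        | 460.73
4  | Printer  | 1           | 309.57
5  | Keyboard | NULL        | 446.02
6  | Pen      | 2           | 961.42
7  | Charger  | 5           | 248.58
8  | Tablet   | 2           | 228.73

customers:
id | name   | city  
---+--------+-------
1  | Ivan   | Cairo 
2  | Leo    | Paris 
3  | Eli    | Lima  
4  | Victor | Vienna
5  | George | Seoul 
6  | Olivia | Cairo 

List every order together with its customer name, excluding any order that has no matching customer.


INNER JOIN keeps only orders rows whose customer_id matches an id in customers. Walk through each order:
  - order 1 (Mouse): customer_id=4 -> matches Victor
  - order 2 (Lamp): customer_id=4 -> matches Victor
  - order 3 (Speaker): customer_id=NULL, no match -> dropped
  - order 4 (Printer): customer_id=1 -> matches Ivan
  - order 5 (Keyboard): customer_id=NULL, no match -> dropped
  - order 6 (Pen): customer_id=2 -> matches Leo
  - order 7 (Charger): customer_id=5 -> matches George
  - order 8 (Tablet): customer_id=2 -> matches Leo
So 2 of 8 rows are dropped.

SQL:
SELECT a.product, b.name AS customer
FROM orders a
INNER JOIN customers b ON a.customer_id = b.id

Result:
product | customer
--------+---------
Mouse   | Victor  
Lamp    | Victor  
Printer | Ivan    
Pen     | Leo     
Charger | George  
Tablet  | Leo     


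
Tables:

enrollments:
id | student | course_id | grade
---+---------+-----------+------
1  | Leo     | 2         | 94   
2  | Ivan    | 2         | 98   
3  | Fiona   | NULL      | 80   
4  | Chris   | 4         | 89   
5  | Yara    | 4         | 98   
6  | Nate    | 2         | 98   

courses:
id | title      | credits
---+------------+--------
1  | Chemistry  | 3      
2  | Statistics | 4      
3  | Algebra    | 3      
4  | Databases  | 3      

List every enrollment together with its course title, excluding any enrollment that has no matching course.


INNER JOIN keeps only enrollments rows whose course_id matches an id in courses. Walk through each enrollment:
  - enrollment 1 (Leo): course_id=2 -> matches Statistics
  - enrollment 2 (Ivan): course_id=2 -> matches Statistics
  - enrollment 3 (Fiona): course_id=NULL, no match -> dropped
  - enrollment 4 (Chris): course_id=4 -> matches Databases
  - enrollment 5 (Yara): course_id=4 -> matches Databases
  - enrollment 6 (Nate): course_id=2 -> matches Statistics
So 1 of 6 rows is dropped.

SQL:
SELECT a.student, b.title AS course
FROM enrollments a
INNER JOIN courses b ON a.course_id = b.id

Result:
student | course    
--------+-----------
Leo     | Statistics
Ivan    | Statistics
Chris   | Databases 
Yara    | Databases 
Nate    | Statistics


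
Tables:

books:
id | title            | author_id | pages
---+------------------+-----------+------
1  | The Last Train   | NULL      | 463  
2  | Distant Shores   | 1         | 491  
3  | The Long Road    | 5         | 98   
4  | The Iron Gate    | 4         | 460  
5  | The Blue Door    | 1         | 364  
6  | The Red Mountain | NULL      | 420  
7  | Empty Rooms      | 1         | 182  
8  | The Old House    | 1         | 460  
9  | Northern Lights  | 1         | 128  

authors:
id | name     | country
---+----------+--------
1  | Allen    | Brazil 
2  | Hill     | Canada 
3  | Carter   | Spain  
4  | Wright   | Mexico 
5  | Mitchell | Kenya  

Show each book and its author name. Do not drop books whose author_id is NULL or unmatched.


LEFT JOIN keeps every row from books (the left table); where author_id has no match in authors, the author columns become NULL. Walk through each book:
  - book 1 (The Last Train): author_id=NULL, no match -> kept with NULL
  - book 2 (Distant Shores): author_id=1 -> matches Allen
  - book 3 (The Long Road): author_id=5 -> matches Mitchell
  - book 4 (The Iron Gate): author_id=4 -> matches Wright
  - book 5 (The Blue Door): author_id=1 -> matches Allen
  - book 6 (The Red Mountain): author_id=NULL, no match -> kept with NULL
  - book 7 (Empty Rooms): author_id=1 -> matches Allen
  - book 8 (The Old House): author_id=1 -> matches Allen
  - book 9 (Northern Lights): author_id=1 -> matches Allen
All 9 rows appear; 2 have NULL author.

SQL:
SELECT a.title, b.name AS author
FROM books a
LEFT JOIN authors b ON a.author_id = b.id

Result:
title            | author  
-----------------+---------
The Last Train   | NULL    
Distant Shores   | Allen   
The Long Road    | Mitchell
The Iron Gate    | Wright  
The Blue Door    | Allen   
The Red Mountain | NULL    
Empty Rooms      | Allen   
The Old House    | Allen   
Northern Lights  | Allen   


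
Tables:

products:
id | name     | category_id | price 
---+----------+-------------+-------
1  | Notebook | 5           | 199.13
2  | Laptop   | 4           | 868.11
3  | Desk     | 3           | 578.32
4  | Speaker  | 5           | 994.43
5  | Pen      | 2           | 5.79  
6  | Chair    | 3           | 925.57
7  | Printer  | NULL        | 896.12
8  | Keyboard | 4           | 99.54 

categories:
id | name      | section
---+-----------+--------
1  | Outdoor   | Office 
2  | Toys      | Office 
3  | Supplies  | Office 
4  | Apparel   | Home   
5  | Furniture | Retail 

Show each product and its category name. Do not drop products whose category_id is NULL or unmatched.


LEFT JOIN keeps every row from products (the left table); where category_id has no match in categories, the category columns become NULL. Walk through each product:
  - product 1 (Notebook): category_id=5 -> matches Furniture
  - product 2 (Laptop): category_id=4 -> matches Apparel
  - product 3 (Desk): category_id=3 -> matches Supplies
  - product 4 (Speaker): category_id=5 -> matches Furniture
  - product 5 (Pen): category_id=2 -> matches Toys
  - product 6 (Chair): category_id=3 -> matches Supplies
  - product 7 (Printer): category_id=NULL, no match -> kept with NULL
  - product 8 (Keyboard): category_id=4 -> matches Apparel
All 8 rows appear; 1 has NULL category.

SQL:
SELECT a.name, b.name AS category
FROM products a
LEFT JOIN categories b ON a.category_id = b.id

Result:
name     | category 
---------+----------
Notebook | Furniture
Laptop   | Apparel  
Desk     | Supplies 
Speaker  | Furniture
Pen      | Toys     
Chair    | Supplies 
Printer  | NULL     
Keyboard | Apparel  


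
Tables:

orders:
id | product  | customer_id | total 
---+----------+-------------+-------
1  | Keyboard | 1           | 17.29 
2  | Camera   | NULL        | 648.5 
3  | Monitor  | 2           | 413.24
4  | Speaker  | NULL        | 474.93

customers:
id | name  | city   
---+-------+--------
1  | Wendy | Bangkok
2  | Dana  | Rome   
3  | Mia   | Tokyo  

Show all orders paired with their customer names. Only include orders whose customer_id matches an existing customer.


INNER JOIN keeps only orders rows whose customer_id matches an id in customers. Walk through each order:
  - order 1 (Keyboard): customer_id=1 -> matches Wendy
  - order 2 (Camera): customer_id=NULL, no match -> dropped
  - order 3 (Monitor): customer_id=2 -> matches Dana
  - order 4 (Speaker): customer_id=NULL, no match -> dropped
So 2 of 4 rows are dropped.

SQL:
SELECT a.product, b.name AS customer
FROM orders a
INNER JOIN customers b ON a.customer_id = b.id

Result:
product  | customer
---------+---------
Keyboard | Wendy   
Monitor  | Dana    


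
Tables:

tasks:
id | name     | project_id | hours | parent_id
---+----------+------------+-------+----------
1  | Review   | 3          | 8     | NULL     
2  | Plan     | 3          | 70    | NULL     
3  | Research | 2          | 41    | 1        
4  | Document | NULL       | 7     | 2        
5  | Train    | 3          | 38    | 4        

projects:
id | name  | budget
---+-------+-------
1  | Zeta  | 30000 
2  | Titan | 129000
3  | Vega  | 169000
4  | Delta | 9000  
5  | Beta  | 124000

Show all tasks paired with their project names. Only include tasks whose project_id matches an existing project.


INNER JOIN keeps only tasks rows whose project_id matches an id in projects. Walk through each task:
  - task 1 (Review): project_id=3 -> matches Vega
  - task 2 (Plan): project_id=3 -> matches Vega
  - task 3 (Research): project_id=2 -> matches Titan
  - task 4 (Document): project_id=NULL, no match -> dropped
  - task 5 (Train): project_id=3 -> matches Vega
So 1 of 5 rows is dropped.

SQL:
SELECT a.name, b.name AS project
FROM tasks a
INNER JOIN projects b ON a.project_id = b.id

Result:
name     | project
---------+--------
Review   | Vega   
Plan     | Vega   
Research | Titan  
Train    | Vega   


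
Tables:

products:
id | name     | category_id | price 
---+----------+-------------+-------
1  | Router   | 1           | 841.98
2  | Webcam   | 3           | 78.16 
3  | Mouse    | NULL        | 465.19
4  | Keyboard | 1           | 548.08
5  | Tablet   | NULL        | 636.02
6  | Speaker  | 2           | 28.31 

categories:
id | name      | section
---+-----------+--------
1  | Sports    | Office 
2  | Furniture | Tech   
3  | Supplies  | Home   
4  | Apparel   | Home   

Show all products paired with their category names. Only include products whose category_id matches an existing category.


INNER JOIN keeps only products rows whose category_id matches an id in categories. Walk through each product:
  - product 1 (Router): category_id=1 -> matches Sports
  - product 2 (Webcam): category_id=3 -> matches Supplies
  - product 3 (Mouse): category_id=NULL, no match -> dropped
  - product 4 (Keyboard): category_id=1 -> matches Sports
  - product 5 (Tablet): category_id=NULL, no match -> dropped
  - product 6 (Speaker): category_id=2 -> matches Furniture
So 2 of 6 rows are dropped.

SQL:
SELECT a.name, b.name AS category
FROM products a
INNER JOIN categories b ON a.category_id = b.id

Result:
name     | category 
---------+----------
Router   | Sports   
Webcam   | Supplies 
Keyboard | Sports   
Speaker  | Furniture


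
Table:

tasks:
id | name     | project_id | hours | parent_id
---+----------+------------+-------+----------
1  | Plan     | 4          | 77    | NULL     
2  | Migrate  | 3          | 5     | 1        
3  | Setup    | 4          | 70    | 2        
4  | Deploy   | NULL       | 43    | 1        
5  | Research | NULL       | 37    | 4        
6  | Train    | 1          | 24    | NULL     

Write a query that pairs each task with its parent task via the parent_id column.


This is a self-join: tasks is joined to a second copy of itself, matching each row's parent_id to another row's id. Use LEFT JOIN so rows with parent_id=NULL are kept.
  - task 1 (Plan): parent_id=NULL -> NULL
  - task 2 (Migrate): parent_id=1 -> Plan
  - task 3 (Setup): parent_id=2 -> Migrate
  - task 4 (Deploy): parent_id=1 -> Plan
  - task 5 (Research): parent_id=4 -> Deploy
  - task 6 (Train): parent_id=NULL -> NULL

SQL:
SELECT a.name AS item, b.name AS parent
FROM tasks a
LEFT JOIN tasks b ON a.parent_id = b.id

Result:
item     | parent 
---------+--------
Plan     | NULL   
Migrate  | Plan   
Setup    | Migrate
Deploy   | Plan   
Research | Deploy 
Train    | NULL   


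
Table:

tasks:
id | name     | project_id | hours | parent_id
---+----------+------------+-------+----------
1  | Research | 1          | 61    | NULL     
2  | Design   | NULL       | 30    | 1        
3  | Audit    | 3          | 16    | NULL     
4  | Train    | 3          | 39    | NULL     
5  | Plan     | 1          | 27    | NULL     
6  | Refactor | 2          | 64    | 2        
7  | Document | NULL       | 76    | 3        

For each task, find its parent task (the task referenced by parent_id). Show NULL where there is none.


This is a self-join: tasks is joined to a second copy of itself, matching each row's parent_id to another row's id. Use LEFT JOIN so rows with parent_id=NULL are kept.
  - task 1 (Research): parent_id=NULL -> NULL
  - task 2 (Design): parent_id=1 -> Research
  - task 3 (Audit): parent_id=NULL -> NULL
  - task 4 (Train): parent_id=NULL -> NULL
  - task 5 (Plan): parent_id=NULL -> NULL
  - task 6 (Refactor): parent_id=2 -> Design
  - task 7 (Document): parent_id=3 -> Audit

SQL:
SELECT a.name AS item, b.name AS parent
FROM tasks a
LEFT JOIN tasks b ON a.parent_id = b.id

Result:
item     | parent  
---------+---------
Research | NULL    
Design   | Research
Audit    | NULL    
Train    | NULL    
Plan     | NULL    
Refactor | Design  
Document | Audit   


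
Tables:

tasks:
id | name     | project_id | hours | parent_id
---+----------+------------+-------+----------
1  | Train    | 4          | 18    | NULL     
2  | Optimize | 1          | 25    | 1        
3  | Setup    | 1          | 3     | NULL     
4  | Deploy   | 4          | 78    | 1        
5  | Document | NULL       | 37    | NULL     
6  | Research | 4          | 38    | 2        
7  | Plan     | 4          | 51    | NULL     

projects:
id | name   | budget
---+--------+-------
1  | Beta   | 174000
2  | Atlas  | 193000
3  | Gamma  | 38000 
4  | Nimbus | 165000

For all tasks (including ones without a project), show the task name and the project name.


LEFT JOIN keeps every row from tasks (the left table); where project_id has no match in projects, the project columns become NULL. Walk through each task:
  - task 1 (Train): project_id=4 -> matches Nimbus
  - task 2 (Optimize): project_id=1 -> matches Beta
  - task 3 (Setup): project_id=1 -> matches Beta
  - task 4 (Deploy): project_id=4 -> matches Nimbus
  - task 5 (Document): project_id=NULL, no match -> kept with NULL
  - task 6 (Research): project_id=4 -> matches Nimbus
  - task 7 (Plan): project_id=4 -> matches Nimbus
All 7 rows appear; 1 has NULL project.

SQL:
SELECT a.name, b.name AS project
FROM tasks a
LEFT JOIN projects b ON a.project_id = b.id

Result:
name     | project
---------+--------
Train    | Nimbus 
Optimize | Beta   
Setup    | Beta   
Deploy   | Nimbus 
Document | NULL   
Research | Nimbus 
Plan     | Nimbus 


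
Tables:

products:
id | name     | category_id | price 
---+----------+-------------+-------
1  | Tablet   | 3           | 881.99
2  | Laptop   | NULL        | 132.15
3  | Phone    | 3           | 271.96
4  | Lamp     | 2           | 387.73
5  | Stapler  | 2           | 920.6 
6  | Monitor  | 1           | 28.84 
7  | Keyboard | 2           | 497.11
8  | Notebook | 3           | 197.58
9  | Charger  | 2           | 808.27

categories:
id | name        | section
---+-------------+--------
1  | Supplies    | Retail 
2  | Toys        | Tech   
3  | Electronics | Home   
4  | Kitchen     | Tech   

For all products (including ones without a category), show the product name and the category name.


LEFT JOIN keeps every row from products (the left table); where category_id has no match in categories, the category columns become NULL. Walk through each product:
  - product 1 (Tablet): category_id=3 -> matches Electronics
  - product 2 (Laptop): category_id=NULL, no match -> kept with NULL
  - product 3 (Phone): category_id=3 -> matches Electronics
  - product 4 (Lamp): category_id=2 -> matches Toys
  - product 5 (Stapler): category_id=2 -> matches Toys
  - product 6 (Monitor): category_id=1 -> matches Supplies
  - product 7 (Keyboard): category_id=2 -> matches Toys
  - product 8 (Notebook): category_id=3 -> matches Electronics
  - product 9 (Charger): category_id=2 -> matches Toys
All 9 rows appear; 1 has NULL category.

SQL:
SELECT a.name, b.name AS category
FROM products a
LEFT JOIN categories b ON a.category_id = b.id

Result:
name     | category   
---------+------------
Tablet   | Electronics
Laptop   | NULL       
Phone    | Electronics
Lamp     | Toys       
Stapler  | Toys       
Monitor  | Supplies   
Keyboard | Toys       
Notebook | Electronics
Charger  | Toys       


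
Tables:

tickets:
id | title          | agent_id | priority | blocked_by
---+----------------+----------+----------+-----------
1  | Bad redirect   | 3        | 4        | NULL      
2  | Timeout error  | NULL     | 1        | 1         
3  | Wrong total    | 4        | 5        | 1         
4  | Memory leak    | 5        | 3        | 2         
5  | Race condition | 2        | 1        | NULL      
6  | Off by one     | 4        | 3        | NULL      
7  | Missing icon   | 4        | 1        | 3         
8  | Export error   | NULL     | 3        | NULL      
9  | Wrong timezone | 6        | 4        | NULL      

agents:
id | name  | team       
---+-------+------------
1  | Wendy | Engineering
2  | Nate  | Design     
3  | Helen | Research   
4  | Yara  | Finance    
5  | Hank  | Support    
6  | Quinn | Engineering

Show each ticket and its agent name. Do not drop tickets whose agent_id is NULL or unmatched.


LEFT JOIN keeps every row from tickets (the left table); where agent_id has no match in agents, the agent columns become NULL. Walk through each ticket:
  - ticket 1 (Bad redirect): agent_id=3 -> matches Helen
  - ticket 2 (Timeout error): agent_id=NULL, no match -> kept with NULL
  - ticket 3 (Wrong total): agent_id=4 -> matches Yara
  - ticket 4 (Memory leak): agent_id=5 -> matches Hank
  - ticket 5 (Race condition): agent_id=2 -> matches Nate
  - ticket 6 (Off by one): agent_id=4 -> matches Yara
  - ticket 7 (Missing icon): agent_id=4 -> matches Yara
  - ticket 8 (Export error): agent_id=NULL, no match -> kept with NULL
  - ticket 9 (Wrong timezone): agent_id=6 -> matches Quinn
All 9 rows appear; 2 have NULL agent.

SQL:
SELECT a.title, b.name AS agent
FROM tickets a
LEFT JOIN agents b ON a.agent_id = b.id

Result:
title          | agent
---------------+------
Bad redirect   | Helen
Timeout error  | NULL 
Wrong total    | Yara 
Memory leak    | Hank 
Race condition | Nate 
Off by one     | Yara 
Missing icon   | Yara 
Export error   | NULL 
Wrong timezone | Quinn


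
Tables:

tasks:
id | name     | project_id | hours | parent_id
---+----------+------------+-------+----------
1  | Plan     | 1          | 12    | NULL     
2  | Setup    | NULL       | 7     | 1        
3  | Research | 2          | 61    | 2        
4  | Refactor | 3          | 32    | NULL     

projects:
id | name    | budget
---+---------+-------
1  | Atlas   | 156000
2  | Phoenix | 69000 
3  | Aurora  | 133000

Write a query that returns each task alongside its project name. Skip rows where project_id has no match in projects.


INNER JOIN keeps only tasks rows whose project_id matches an id in projects. Walk through each task:
  - task 1 (Plan): project_id=1 -> matches Atlas
  - task 2 (Setup): project_id=NULL, no match -> dropped
  - task 3 (Research): project_id=2 -> matches Phoenix
  - task 4 (Refactor): project_id=3 -> matches Aurora
So 1 of 4 rows is dropped.

SQL:
SELECT a.name, b.name AS project
FROM tasks a
INNER JOIN projects b ON a.project_id = b.id

Result:
name     | project
---------+--------
Plan     | Atlas  
Research | Phoenix
Refactor | Aurora 


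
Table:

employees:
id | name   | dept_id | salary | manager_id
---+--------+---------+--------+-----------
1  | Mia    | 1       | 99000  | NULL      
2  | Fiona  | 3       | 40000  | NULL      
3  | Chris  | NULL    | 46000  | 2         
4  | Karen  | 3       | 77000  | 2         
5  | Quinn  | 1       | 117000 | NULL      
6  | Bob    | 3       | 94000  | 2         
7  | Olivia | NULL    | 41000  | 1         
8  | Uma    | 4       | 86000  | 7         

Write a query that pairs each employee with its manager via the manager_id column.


This is a self-join: employees is joined to a second copy of itself, matching each row's manager_id to another row's id. Use LEFT JOIN so rows with manager_id=NULL are kept.
  - employee 1 (Mia): manager_id=NULL -> NULL
  - employee 2 (Fiona): manager_id=NULL -> NULL
  - employee 3 (Chris): manager_id=2 -> Fiona
  - employee 4 (Karen): manager_id=2 -> Fiona
  - employee 5 (Quinn): manager_id=NULL -> NULL
  - employee 6 (Bob): manager_id=2 -> Fiona
  - employee 7 (Olivia): manager_id=1 -> Mia
  - employee 8 (Uma): manager_id=7 -> Olivia

SQL:
SELECT a.name AS item, b.name AS manager
FROM employees a
LEFT JOIN employees b ON a.manager_id = b.id

Result:
item   | manager
-------+--------
Mia    | NULL   
Fiona  | NULL   
Chris  | Fiona  
Karen  | Fiona  
Quinn  | NULL   
Bob    | Fiona  
Olivia | Mia    
Uma    | Olivia 


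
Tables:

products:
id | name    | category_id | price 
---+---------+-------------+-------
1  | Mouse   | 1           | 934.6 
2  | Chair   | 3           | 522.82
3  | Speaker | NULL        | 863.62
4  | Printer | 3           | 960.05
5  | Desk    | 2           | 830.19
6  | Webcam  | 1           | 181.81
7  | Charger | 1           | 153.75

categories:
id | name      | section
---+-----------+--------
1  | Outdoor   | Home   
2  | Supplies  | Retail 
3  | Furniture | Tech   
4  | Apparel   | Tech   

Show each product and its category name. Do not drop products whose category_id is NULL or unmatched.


LEFT JOIN keeps every row from products (the left table); where category_id has no match in categories, the category columns become NULL. Walk through each product:
  - product 1 (Mouse): category_id=1 -> matches Outdoor
  - product 2 (Chair): category_id=3 -> matches Furniture
  - product 3 (Speaker): category_id=NULL, no match -> kept with NULL
  - product 4 (Printer): category_id=3 -> matches Furniture
  - product 5 (Desk): category_id=2 -> matches Supplies
  - product 6 (Webcam): category_id=1 -> matches Outdoor
  - product 7 (Charger): category_id=1 -> matches Outdoor
All 7 rows appear; 1 has NULL category.

SQL:
SELECT a.name, b.name AS category
FROM products a
LEFT JOIN categories b ON a.category_id = b.id

Result:
name    | category 
--------+----------
Mouse   | Outdoor  
Chair   | Furniture
Speaker | NULL     
Printer | Furniture
Desk    | Supplies 
Webcam  | Outdoor  
Charger | Outdoor  


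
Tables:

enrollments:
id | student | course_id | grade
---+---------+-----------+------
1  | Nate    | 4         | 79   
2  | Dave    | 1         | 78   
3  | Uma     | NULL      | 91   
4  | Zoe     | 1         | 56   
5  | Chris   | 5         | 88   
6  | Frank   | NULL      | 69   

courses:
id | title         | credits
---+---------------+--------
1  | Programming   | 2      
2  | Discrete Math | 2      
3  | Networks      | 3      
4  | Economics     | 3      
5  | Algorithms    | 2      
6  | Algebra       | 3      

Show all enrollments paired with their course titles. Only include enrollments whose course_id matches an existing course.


INNER JOIN keeps only enrollments rows whose course_id matches an id in courses. Walk through each enrollment:
  - enrollment 1 (Nate): course_id=4 -> matches Economics
  - enrollment 2 (Dave): course_id=1 -> matches Programming
  - enrollment 3 (Uma): course_id=NULL, no match -> dropped
  - enrollment 4 (Zoe): course_id=1 -> matches Programming
  - enrollment 5 (Chris): course_id=5 -> matches Algorithms
  - enrollment 6 (Frank): course_id=NULL, no match -> dropped
So 2 of 6 rows are dropped.

SQL:
SELECT a.student, b.title AS course
FROM enrollments a
INNER JOIN courses b ON a.course_id = b.id

Result:
student | course     
--------+------------
Nate    | Economics  
Dave    | Programming
Zoe     | Programming
Chris   | Algorithms 
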